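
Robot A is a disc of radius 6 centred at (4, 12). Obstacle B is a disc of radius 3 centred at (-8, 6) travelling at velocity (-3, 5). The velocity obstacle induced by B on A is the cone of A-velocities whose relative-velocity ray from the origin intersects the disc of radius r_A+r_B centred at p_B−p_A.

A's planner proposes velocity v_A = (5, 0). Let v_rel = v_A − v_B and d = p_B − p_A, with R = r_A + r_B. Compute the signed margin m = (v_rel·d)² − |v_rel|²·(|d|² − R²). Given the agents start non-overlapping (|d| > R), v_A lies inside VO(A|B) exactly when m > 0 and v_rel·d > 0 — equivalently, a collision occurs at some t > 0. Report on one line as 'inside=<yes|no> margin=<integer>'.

d = (-12, -6),  |d|² = 180;  R = 6+3 = 9,  c = 180−9² = 99
v_rel = (8, -5),  |v_rel|² = 89;  v_rel·d = (8)·(-12) + (-5)·(-6) = -66
89·t² + 132·t + 99 = 0  ⇒  m = (-66)² − 89·99 = -4455
m = -4455 < 0,  v_rel·d = -66 < 0  ⇒  outside

inside=no margin=-4455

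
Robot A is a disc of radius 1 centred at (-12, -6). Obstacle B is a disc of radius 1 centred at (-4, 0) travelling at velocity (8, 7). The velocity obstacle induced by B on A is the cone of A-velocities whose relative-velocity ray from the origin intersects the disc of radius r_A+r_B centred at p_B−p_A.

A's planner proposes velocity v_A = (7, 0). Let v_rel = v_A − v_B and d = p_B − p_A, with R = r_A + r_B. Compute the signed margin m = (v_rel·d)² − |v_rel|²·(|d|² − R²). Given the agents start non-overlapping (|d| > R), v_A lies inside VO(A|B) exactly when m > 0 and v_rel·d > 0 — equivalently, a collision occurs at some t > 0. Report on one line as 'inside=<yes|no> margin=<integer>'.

d = (8, 6),  |d|² = 100;  R = 1+1 = 2,  c = 100−2² = 96
v_rel = (-1, -7),  |v_rel|² = 50;  v_rel·d = (-1)·(8) + (-7)·(6) = -50
50·t² + 100·t + 96 = 0  ⇒  m = (-50)² − 50·96 = -2300
m = -2300 < 0,  v_rel·d = -50 < 0  ⇒  outside

inside=no margin=-2300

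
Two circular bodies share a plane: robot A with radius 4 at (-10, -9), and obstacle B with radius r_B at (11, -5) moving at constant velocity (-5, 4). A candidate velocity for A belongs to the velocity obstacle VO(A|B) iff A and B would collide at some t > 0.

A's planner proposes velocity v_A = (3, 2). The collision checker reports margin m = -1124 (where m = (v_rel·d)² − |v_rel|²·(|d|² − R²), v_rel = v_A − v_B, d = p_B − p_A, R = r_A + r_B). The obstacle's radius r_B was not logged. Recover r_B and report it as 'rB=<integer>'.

m = -1124
d = (21, 4);  v_rel = (8, -2),  |v_rel|² = 68
v_rel×d = (8)·(4) − (-2)·(21) = 74
since m = R²·68 − 74²:  R² = (5476 + -1124) / 68 = 64
R = √64 = 8  ⇒  r_B = 8 − 4 = 4

rB=4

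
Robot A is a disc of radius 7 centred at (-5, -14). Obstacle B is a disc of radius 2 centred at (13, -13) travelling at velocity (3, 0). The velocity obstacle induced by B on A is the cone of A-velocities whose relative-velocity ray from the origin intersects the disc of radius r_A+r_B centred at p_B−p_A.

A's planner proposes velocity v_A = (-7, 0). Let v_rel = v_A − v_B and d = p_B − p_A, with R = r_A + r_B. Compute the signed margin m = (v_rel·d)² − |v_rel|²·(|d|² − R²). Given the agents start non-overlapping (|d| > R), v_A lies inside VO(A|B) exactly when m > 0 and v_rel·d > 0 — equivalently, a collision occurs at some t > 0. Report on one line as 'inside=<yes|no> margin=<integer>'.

d = (18, 1),  |d|² = 325;  R = 7+2 = 9,  c = 325−9² = 244
v_rel = (-10, 0),  |v_rel|² = 100;  v_rel·d = (-10)·(18) + (0)·(1) = -180
100·t² + 360·t + 244 = 0  ⇒  m = (-180)² − 100·244 = 8000
m = 8000 > 0,  v_rel·d = -180 < 0  ⇒  outside

inside=no margin=8000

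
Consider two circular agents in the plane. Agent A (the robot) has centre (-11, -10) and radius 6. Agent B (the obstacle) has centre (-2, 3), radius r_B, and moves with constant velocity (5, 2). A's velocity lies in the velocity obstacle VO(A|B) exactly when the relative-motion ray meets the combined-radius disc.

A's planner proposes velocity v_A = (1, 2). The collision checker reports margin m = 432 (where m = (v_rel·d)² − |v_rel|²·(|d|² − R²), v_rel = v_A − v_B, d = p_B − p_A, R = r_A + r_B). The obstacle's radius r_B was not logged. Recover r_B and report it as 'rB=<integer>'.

m = 432
d = (9, 13);  v_rel = (-4, 0),  |v_rel|² = 16
v_rel×d = (-4)·(13) − (0)·(9) = -52
since m = R²·16 − (-52)²:  R² = (2704 + 432) / 16 = 196
R = √196 = 14  ⇒  r_B = 14 − 6 = 8

rB=8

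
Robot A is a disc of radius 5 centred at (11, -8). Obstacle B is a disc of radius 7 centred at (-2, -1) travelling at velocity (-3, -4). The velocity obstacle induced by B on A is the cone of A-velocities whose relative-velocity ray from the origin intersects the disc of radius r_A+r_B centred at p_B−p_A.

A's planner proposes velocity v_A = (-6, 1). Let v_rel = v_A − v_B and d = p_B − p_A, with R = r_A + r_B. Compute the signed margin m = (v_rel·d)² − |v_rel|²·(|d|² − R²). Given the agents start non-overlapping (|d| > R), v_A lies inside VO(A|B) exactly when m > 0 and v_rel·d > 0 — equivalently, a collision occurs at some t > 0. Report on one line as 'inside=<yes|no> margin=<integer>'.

d = (-13, 7),  |d|² = 218;  R = 5+7 = 12,  c = 218−12² = 74
v_rel = (-3, 5),  |v_rel|² = 34;  v_rel·d = (-3)·(-13) + (5)·(7) = 74
34·t² − 148·t + 74 = 0  ⇒  m = 74² − 34·74 = 2960
m = 2960 > 0,  v_rel·d = 74 > 0  ⇒  inside

inside=yes margin=2960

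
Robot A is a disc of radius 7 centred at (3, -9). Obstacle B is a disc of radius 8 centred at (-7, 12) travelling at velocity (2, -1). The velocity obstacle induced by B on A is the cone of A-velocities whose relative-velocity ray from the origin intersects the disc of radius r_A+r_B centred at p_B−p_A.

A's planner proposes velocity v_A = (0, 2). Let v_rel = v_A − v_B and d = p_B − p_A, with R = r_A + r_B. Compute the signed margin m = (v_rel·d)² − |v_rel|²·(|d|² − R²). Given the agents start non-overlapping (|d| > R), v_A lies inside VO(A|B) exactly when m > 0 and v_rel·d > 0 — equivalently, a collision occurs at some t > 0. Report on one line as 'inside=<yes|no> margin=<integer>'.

d = (-10, 21),  |d|² = 541;  R = 7+8 = 15,  c = 541−15² = 316
v_rel = (-2, 3),  |v_rel|² = 13;  v_rel·d = (-2)·(-10) + (3)·(21) = 83
13·t² − 166·t + 316 = 0  ⇒  m = 83² − 13·316 = 2781
m = 2781 > 0,  v_rel·d = 83 > 0  ⇒  inside

inside=yes margin=2781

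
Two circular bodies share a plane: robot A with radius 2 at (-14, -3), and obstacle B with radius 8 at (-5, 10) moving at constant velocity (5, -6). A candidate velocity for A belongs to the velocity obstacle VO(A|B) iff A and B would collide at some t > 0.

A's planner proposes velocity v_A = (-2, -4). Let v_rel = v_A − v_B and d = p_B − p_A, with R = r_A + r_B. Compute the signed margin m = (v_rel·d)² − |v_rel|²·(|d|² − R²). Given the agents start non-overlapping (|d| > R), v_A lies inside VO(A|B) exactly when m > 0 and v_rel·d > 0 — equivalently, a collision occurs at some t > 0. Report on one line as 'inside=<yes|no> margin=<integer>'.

d = (9, 13),  |d|² = 250;  R = 2+8 = 10,  c = 250−10² = 150
v_rel = (-7, 2),  |v_rel|² = 53;  v_rel·d = (-7)·(9) + (2)·(13) = -37
53·t² + 74·t + 150 = 0  ⇒  m = (-37)² − 53·150 = -6581
m = -6581 < 0,  v_rel·d = -37 < 0  ⇒  outside

inside=no margin=-6581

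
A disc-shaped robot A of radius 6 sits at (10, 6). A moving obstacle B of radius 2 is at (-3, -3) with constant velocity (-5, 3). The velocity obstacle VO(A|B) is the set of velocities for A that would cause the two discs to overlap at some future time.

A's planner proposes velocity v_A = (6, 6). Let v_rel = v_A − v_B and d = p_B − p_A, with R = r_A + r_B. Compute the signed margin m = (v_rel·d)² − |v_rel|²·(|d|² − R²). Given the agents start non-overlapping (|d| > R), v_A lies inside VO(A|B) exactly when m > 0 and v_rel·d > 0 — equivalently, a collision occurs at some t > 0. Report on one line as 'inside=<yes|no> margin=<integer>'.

d = (-13, -9),  |d|² = 250;  R = 6+2 = 8,  c = 250−8² = 186
v_rel = (11, 3),  |v_rel|² = 130;  v_rel·d = (11)·(-13) + (3)·(-9) = -170
130·t² + 340·t + 186 = 0  ⇒  m = (-170)² − 130·186 = 4720
m = 4720 > 0,  v_rel·d = -170 < 0  ⇒  outside

inside=no margin=4720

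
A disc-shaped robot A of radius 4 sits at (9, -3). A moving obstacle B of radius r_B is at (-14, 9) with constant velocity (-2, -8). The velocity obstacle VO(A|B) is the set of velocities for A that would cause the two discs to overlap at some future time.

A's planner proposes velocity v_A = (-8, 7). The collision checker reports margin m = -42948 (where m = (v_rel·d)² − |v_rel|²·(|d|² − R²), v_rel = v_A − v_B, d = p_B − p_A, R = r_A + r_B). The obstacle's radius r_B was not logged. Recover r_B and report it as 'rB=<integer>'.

m = -42948
d = (-23, 12);  v_rel = (-6, 15),  |v_rel|² = 261
v_rel×d = (-6)·(12) − (15)·(-23) = 273
since m = R²·261 − 273²:  R² = (74529 + -42948) / 261 = 121
R = √121 = 11  ⇒  r_B = 11 − 4 = 7

rB=7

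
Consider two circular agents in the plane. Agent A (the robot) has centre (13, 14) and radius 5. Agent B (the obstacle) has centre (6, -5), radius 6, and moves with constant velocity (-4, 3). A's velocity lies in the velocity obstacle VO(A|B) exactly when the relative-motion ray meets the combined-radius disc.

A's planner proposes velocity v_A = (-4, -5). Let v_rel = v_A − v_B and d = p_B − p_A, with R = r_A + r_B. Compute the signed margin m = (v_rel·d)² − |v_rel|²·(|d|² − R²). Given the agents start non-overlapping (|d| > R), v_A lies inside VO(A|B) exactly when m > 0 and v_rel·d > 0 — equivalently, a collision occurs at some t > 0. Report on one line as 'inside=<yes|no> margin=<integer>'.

d = (-7, -19),  |d|² = 410;  R = 5+6 = 11,  c = 410−11² = 289
v_rel = (0, -8),  |v_rel|² = 64;  v_rel·d = (0)·(-7) + (-8)·(-19) = 152
64·t² − 304·t + 289 = 0  ⇒  m = 152² − 64·289 = 4608
m = 4608 > 0,  v_rel·d = 152 > 0  ⇒  inside

inside=yes margin=4608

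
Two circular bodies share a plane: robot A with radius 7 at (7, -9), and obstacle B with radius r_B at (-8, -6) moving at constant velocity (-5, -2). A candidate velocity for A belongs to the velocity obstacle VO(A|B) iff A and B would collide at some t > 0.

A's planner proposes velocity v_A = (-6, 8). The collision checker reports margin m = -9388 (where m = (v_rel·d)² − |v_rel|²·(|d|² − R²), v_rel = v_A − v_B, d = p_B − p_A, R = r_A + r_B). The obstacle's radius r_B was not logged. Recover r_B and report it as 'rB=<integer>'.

m = -9388
d = (-15, 3);  v_rel = (-1, 10),  |v_rel|² = 101
v_rel×d = (-1)·(3) − (10)·(-15) = 147
since m = R²·101 − 147²:  R² = (21609 + -9388) / 101 = 121
R = √121 = 11  ⇒  r_B = 11 − 7 = 4

rB=4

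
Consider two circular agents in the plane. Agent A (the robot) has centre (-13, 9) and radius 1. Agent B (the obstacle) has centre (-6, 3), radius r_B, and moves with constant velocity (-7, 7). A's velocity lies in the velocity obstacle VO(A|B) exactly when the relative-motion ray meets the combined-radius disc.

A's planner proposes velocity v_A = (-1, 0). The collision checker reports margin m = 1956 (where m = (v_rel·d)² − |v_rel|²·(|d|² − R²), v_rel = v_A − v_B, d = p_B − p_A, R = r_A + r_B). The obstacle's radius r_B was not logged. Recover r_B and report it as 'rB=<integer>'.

m = 1956
d = (7, -6);  v_rel = (6, -7),  |v_rel|² = 85
v_rel×d = (6)·(-6) − (-7)·(7) = 13
since m = R²·85 − 13²:  R² = (169 + 1956) / 85 = 25
R = √25 = 5  ⇒  r_B = 5 − 1 = 4

rB=4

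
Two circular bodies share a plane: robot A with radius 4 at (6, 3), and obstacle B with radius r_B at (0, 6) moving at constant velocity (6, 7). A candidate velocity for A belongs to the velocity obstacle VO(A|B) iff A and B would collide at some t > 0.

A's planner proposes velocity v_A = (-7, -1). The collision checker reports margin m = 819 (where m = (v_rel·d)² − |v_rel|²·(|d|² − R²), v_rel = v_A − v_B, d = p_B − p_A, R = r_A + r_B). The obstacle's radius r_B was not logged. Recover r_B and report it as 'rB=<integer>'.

m = 819
d = (-6, 3);  v_rel = (-13, -8),  |v_rel|² = 233
v_rel×d = (-13)·(3) − (-8)·(-6) = -87
since m = R²·233 − (-87)²:  R² = (7569 + 819) / 233 = 36
R = √36 = 6  ⇒  r_B = 6 − 4 = 2

rB=2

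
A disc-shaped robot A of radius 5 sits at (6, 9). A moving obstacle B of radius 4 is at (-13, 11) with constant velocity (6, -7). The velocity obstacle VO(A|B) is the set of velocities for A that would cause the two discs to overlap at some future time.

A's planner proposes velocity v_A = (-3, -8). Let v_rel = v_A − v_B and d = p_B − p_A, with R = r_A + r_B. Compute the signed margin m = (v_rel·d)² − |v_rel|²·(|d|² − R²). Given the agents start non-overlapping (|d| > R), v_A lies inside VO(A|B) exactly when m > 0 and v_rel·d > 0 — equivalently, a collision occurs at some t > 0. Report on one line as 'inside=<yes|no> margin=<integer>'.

d = (-19, 2),  |d|² = 365;  R = 5+4 = 9,  c = 365−9² = 284
v_rel = (-9, -1),  |v_rel|² = 82;  v_rel·d = (-9)·(-19) + (-1)·(2) = 169
82·t² − 338·t + 284 = 0  ⇒  m = 169² − 82·284 = 5273
m = 5273 > 0,  v_rel·d = 169 > 0  ⇒  inside

inside=yes margin=5273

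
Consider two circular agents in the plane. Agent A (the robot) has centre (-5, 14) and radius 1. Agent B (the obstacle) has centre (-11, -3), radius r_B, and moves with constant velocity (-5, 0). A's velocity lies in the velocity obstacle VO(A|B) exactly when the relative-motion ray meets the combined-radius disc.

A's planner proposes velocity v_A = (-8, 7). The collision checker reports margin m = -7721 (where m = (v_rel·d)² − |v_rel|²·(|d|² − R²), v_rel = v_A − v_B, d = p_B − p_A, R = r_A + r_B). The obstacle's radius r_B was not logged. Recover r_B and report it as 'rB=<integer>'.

m = -7721
d = (-6, -17);  v_rel = (-3, 7),  |v_rel|² = 58
v_rel×d = (-3)·(-17) − (7)·(-6) = 93
since m = R²·58 − 93²:  R² = (8649 + -7721) / 58 = 16
R = √16 = 4  ⇒  r_B = 4 − 1 = 3

rB=3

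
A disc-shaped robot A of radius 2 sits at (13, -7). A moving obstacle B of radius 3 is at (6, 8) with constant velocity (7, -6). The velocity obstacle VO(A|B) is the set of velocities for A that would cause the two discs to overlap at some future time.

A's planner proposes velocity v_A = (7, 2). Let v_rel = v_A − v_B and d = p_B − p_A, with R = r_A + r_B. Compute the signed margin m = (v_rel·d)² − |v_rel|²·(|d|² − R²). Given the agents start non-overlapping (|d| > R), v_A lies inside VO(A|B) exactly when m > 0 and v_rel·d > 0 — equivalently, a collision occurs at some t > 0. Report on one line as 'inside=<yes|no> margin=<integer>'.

d = (-7, 15),  |d|² = 274;  R = 2+3 = 5,  c = 274−5² = 249
v_rel = (0, 8),  |v_rel|² = 64;  v_rel·d = (0)·(-7) + (8)·(15) = 120
64·t² − 240·t + 249 = 0  ⇒  m = 120² − 64·249 = -1536
m = -1536 < 0,  v_rel·d = 120 > 0  ⇒  outside

inside=no margin=-1536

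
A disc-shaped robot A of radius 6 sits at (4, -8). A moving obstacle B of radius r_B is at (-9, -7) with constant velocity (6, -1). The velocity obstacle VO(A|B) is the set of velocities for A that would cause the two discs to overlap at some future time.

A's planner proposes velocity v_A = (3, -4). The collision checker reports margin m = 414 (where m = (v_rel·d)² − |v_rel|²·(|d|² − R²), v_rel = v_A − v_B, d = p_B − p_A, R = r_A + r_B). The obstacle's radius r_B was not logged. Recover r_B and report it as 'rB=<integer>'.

m = 414
d = (-13, 1);  v_rel = (-3, -3),  |v_rel|² = 18
v_rel×d = (-3)·(1) − (-3)·(-13) = -42
since m = R²·18 − (-42)²:  R² = (1764 + 414) / 18 = 121
R = √121 = 11  ⇒  r_B = 11 − 6 = 5

rB=5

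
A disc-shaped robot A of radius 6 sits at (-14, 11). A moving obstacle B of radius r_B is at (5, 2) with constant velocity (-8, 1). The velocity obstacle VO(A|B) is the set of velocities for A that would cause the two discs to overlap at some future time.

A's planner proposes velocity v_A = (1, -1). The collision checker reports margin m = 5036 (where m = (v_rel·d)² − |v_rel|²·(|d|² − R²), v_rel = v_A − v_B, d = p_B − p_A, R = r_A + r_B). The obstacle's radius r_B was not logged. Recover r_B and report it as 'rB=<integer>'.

m = 5036
d = (19, -9);  v_rel = (9, -2),  |v_rel|² = 85
v_rel×d = (9)·(-9) − (-2)·(19) = -43
since m = R²·85 − (-43)²:  R² = (1849 + 5036) / 85 = 81
R = √81 = 9  ⇒  r_B = 9 − 6 = 3

rB=3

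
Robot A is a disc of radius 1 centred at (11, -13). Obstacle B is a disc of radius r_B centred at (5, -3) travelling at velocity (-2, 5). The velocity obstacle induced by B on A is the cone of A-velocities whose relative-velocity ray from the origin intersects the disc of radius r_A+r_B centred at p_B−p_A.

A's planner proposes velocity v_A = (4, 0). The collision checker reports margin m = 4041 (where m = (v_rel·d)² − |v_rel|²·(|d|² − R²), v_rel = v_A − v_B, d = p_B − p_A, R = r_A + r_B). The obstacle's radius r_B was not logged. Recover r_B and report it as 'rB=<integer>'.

m = 4041
d = (-6, 10);  v_rel = (6, -5),  |v_rel|² = 61
v_rel×d = (6)·(10) − (-5)·(-6) = 30
since m = R²·61 − 30²:  R² = (900 + 4041) / 61 = 81
R = √81 = 9  ⇒  r_B = 9 − 1 = 8

rB=8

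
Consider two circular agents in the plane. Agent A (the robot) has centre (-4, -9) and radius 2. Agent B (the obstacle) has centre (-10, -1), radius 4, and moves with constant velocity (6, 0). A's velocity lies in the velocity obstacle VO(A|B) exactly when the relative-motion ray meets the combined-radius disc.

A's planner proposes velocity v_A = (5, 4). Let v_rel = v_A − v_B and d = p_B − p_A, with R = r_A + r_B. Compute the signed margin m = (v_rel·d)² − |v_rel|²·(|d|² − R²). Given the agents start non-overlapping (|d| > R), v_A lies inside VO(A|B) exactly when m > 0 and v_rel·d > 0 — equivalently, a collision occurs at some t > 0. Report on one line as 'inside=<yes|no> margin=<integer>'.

d = (-6, 8),  |d|² = 100;  R = 2+4 = 6,  c = 100−6² = 64
v_rel = (-1, 4),  |v_rel|² = 17;  v_rel·d = (-1)·(-6) + (4)·(8) = 38
17·t² − 76·t + 64 = 0  ⇒  m = 38² − 17·64 = 356
m = 356 > 0,  v_rel·d = 38 > 0  ⇒  inside

inside=yes margin=356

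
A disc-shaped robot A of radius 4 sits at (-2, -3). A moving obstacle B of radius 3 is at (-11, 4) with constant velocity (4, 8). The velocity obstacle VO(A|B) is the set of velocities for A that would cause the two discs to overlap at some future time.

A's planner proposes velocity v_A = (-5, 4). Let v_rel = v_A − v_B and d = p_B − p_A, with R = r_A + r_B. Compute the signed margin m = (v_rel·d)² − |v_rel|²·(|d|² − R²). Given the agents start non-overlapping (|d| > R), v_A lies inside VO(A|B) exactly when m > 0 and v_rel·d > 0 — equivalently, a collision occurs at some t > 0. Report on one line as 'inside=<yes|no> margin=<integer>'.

d = (-9, 7),  |d|² = 130;  R = 4+3 = 7,  c = 130−7² = 81
v_rel = (-9, -4),  |v_rel|² = 97;  v_rel·d = (-9)·(-9) + (-4)·(7) = 53
97·t² − 106·t + 81 = 0  ⇒  m = 53² − 97·81 = -5048
m = -5048 < 0,  v_rel·d = 53 > 0  ⇒  outside

inside=no margin=-5048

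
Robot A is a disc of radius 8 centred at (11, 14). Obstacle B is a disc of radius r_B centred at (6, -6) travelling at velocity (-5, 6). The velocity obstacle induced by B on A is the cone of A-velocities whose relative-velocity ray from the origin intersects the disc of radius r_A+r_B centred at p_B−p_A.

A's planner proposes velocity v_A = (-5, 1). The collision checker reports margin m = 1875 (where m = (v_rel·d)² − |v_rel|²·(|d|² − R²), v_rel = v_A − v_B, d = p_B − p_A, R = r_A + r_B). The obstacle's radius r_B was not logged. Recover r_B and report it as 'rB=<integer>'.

m = 1875
d = (-5, -20);  v_rel = (0, -5),  |v_rel|² = 25
v_rel×d = (0)·(-20) − (-5)·(-5) = -25
since m = R²·25 − (-25)²:  R² = (625 + 1875) / 25 = 100
R = √100 = 10  ⇒  r_B = 10 − 8 = 2

rB=2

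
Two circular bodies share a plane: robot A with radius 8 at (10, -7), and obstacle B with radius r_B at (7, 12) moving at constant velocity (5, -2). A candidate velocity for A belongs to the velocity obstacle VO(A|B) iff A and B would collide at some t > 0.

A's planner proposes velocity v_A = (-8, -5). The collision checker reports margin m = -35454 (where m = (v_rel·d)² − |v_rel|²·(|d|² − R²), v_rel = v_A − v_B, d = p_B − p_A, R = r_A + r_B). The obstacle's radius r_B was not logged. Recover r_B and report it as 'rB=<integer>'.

m = -35454
d = (-3, 19);  v_rel = (-13, -3),  |v_rel|² = 178
v_rel×d = (-13)·(19) − (-3)·(-3) = -256
since m = R²·178 − (-256)²:  R² = (65536 + -35454) / 178 = 169
R = √169 = 13  ⇒  r_B = 13 − 8 = 5

rB=5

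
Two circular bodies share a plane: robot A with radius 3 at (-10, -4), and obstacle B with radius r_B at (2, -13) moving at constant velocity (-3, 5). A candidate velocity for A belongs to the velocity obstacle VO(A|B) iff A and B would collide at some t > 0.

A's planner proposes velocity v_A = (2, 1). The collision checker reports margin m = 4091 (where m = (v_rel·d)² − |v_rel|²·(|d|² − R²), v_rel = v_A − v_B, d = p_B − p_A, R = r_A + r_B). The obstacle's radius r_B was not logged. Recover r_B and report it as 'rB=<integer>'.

m = 4091
d = (12, -9);  v_rel = (5, -4),  |v_rel|² = 41
v_rel×d = (5)·(-9) − (-4)·(12) = 3
since m = R²·41 − 3²:  R² = (9 + 4091) / 41 = 100
R = √100 = 10  ⇒  r_B = 10 − 3 = 7

rB=7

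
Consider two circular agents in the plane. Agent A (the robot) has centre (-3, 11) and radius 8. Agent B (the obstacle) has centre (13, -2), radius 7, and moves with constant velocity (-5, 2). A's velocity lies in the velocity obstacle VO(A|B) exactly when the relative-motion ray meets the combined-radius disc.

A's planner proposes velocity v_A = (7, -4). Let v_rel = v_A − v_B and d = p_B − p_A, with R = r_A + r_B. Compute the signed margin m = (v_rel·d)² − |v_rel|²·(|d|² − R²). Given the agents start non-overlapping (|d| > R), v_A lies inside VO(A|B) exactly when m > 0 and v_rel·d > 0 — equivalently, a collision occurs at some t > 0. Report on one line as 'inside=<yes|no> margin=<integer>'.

d = (16, -13),  |d|² = 425;  R = 8+7 = 15,  c = 425−15² = 200
v_rel = (12, -6),  |v_rel|² = 180;  v_rel·d = (12)·(16) + (-6)·(-13) = 270
180·t² − 540·t + 200 = 0  ⇒  m = 270² − 180·200 = 36900
m = 36900 > 0,  v_rel·d = 270 > 0  ⇒  inside

inside=yes margin=36900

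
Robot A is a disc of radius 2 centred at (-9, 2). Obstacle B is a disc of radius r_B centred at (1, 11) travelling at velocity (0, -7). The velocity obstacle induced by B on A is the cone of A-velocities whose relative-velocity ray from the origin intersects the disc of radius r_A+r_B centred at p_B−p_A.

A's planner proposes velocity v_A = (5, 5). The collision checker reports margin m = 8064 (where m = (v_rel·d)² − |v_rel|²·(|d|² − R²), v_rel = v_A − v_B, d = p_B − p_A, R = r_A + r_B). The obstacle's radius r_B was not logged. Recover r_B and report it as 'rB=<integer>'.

m = 8064
d = (10, 9);  v_rel = (5, 12),  |v_rel|² = 169
v_rel×d = (5)·(9) − (12)·(10) = -75
since m = R²·169 − (-75)²:  R² = (5625 + 8064) / 169 = 81
R = √81 = 9  ⇒  r_B = 9 − 2 = 7

rB=7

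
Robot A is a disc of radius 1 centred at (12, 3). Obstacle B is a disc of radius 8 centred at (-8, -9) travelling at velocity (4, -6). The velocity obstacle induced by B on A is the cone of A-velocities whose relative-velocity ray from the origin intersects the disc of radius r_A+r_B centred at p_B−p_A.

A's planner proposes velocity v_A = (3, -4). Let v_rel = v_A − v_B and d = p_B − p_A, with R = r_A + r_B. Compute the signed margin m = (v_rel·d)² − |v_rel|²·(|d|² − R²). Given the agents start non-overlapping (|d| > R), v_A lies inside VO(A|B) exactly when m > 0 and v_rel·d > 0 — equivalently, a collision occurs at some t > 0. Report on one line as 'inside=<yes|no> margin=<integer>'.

d = (-20, -12),  |d|² = 544;  R = 1+8 = 9,  c = 544−9² = 463
v_rel = (-1, 2),  |v_rel|² = 5;  v_rel·d = (-1)·(-20) + (2)·(-12) = -4
5·t² + 8·t + 463 = 0  ⇒  m = (-4)² − 5·463 = -2299
m = -2299 < 0,  v_rel·d = -4 < 0  ⇒  outside

inside=no margin=-2299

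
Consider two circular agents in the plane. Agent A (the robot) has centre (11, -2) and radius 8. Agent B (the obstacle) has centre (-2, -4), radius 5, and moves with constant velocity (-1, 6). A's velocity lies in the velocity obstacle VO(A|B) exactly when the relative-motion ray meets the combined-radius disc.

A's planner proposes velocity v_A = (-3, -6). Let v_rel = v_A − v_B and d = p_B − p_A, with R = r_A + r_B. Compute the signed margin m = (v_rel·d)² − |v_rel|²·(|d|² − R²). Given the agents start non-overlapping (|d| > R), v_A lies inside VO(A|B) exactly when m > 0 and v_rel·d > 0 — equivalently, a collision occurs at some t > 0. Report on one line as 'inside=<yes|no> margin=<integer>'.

d = (-13, -2),  |d|² = 173;  R = 8+5 = 13,  c = 173−13² = 4
v_rel = (-2, -12),  |v_rel|² = 148;  v_rel·d = (-2)·(-13) + (-12)·(-2) = 50
148·t² − 100·t + 4 = 0  ⇒  m = 50² − 148·4 = 1908
m = 1908 > 0,  v_rel·d = 50 > 0  ⇒  inside

inside=yes margin=1908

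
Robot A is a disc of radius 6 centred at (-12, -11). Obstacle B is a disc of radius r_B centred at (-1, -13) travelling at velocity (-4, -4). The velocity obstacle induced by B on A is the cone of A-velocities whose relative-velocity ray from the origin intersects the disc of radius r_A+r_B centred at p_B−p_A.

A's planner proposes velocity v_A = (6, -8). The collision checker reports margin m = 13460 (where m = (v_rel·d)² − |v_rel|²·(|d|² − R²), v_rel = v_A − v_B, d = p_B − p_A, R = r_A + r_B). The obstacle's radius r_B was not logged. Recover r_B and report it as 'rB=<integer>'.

m = 13460
d = (11, -2);  v_rel = (10, -4),  |v_rel|² = 116
v_rel×d = (10)·(-2) − (-4)·(11) = 24
since m = R²·116 − 24²:  R² = (576 + 13460) / 116 = 121
R = √121 = 11  ⇒  r_B = 11 − 6 = 5

rB=5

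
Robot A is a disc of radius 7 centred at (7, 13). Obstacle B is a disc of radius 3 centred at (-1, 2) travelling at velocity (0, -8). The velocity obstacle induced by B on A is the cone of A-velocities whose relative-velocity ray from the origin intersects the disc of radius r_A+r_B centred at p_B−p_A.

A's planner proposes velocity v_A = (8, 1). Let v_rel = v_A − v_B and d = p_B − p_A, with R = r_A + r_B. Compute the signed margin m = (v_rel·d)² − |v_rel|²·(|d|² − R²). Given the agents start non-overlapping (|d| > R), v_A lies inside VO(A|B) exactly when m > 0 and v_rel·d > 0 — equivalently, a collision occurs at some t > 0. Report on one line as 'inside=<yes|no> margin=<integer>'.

d = (-8, -11),  |d|² = 185;  R = 7+3 = 10,  c = 185−10² = 85
v_rel = (8, 9),  |v_rel|² = 145;  v_rel·d = (8)·(-8) + (9)·(-11) = -163
145·t² + 326·t + 85 = 0  ⇒  m = (-163)² − 145·85 = 14244
m = 14244 > 0,  v_rel·d = -163 < 0  ⇒  outside

inside=no margin=14244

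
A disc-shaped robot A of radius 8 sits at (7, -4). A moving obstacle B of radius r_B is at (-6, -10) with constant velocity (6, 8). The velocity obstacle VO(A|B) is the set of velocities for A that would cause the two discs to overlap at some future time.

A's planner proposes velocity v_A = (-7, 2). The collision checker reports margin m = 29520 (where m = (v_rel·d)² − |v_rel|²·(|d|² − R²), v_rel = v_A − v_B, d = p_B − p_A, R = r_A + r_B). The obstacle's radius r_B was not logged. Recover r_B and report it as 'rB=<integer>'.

m = 29520
d = (-13, -6);  v_rel = (-13, -6),  |v_rel|² = 205
v_rel×d = (-13)·(-6) − (-6)·(-13) = 0
since m = R²·205 − 0²:  R² = (0 + 29520) / 205 = 144
R = √144 = 12  ⇒  r_B = 12 − 8 = 4

rB=4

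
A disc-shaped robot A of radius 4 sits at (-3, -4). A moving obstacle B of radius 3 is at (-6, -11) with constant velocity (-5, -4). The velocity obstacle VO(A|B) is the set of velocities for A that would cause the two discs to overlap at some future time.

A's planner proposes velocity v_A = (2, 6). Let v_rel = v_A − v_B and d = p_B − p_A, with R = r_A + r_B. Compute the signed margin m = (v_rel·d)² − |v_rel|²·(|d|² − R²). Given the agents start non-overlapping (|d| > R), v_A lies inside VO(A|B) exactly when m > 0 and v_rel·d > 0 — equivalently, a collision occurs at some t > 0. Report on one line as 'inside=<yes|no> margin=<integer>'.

d = (-3, -7),  |d|² = 58;  R = 4+3 = 7,  c = 58−7² = 9
v_rel = (7, 10),  |v_rel|² = 149;  v_rel·d = (7)·(-3) + (10)·(-7) = -91
149·t² + 182·t + 9 = 0  ⇒  m = (-91)² − 149·9 = 6940
m = 6940 > 0,  v_rel·d = -91 < 0  ⇒  outside

inside=no margin=6940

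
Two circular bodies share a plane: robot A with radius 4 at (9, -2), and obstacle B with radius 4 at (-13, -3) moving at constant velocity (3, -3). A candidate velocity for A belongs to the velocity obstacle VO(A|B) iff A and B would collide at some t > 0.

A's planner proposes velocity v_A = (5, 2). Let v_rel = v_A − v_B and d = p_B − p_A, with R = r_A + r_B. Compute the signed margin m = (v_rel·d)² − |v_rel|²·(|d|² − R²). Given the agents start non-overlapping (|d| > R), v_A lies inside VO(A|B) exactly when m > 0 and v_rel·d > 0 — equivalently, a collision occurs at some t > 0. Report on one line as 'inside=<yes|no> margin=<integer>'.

d = (-22, -1),  |d|² = 485;  R = 4+4 = 8,  c = 485−8² = 421
v_rel = (2, 5),  |v_rel|² = 29;  v_rel·d = (2)·(-22) + (5)·(-1) = -49
29·t² + 98·t + 421 = 0  ⇒  m = (-49)² − 29·421 = -9808
m = -9808 < 0,  v_rel·d = -49 < 0  ⇒  outside

inside=no margin=-9808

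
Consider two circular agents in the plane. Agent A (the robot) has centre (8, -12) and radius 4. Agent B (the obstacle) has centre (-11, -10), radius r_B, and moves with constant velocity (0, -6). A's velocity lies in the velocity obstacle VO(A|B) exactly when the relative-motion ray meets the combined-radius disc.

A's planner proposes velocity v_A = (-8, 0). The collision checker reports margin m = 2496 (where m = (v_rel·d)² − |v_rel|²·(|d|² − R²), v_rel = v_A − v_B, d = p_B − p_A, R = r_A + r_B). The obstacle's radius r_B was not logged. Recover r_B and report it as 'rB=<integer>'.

m = 2496
d = (-19, 2);  v_rel = (-8, 6),  |v_rel|² = 100
v_rel×d = (-8)·(2) − (6)·(-19) = 98
since m = R²·100 − 98²:  R² = (9604 + 2496) / 100 = 121
R = √121 = 11  ⇒  r_B = 11 − 4 = 7

rB=7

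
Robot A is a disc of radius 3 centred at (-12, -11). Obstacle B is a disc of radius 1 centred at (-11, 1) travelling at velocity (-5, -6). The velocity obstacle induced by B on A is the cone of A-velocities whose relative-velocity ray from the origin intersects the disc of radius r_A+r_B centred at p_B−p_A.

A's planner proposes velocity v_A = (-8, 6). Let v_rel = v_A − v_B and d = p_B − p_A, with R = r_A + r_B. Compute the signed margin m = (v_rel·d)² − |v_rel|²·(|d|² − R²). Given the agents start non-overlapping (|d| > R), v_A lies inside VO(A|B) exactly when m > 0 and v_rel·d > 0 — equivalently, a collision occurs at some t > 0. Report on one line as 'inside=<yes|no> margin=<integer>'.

d = (1, 12),  |d|² = 145;  R = 3+1 = 4,  c = 145−4² = 129
v_rel = (-3, 12),  |v_rel|² = 153;  v_rel·d = (-3)·(1) + (12)·(12) = 141
153·t² − 282·t + 129 = 0  ⇒  m = 141² − 153·129 = 144
m = 144 > 0,  v_rel·d = 141 > 0  ⇒  inside

inside=yes margin=144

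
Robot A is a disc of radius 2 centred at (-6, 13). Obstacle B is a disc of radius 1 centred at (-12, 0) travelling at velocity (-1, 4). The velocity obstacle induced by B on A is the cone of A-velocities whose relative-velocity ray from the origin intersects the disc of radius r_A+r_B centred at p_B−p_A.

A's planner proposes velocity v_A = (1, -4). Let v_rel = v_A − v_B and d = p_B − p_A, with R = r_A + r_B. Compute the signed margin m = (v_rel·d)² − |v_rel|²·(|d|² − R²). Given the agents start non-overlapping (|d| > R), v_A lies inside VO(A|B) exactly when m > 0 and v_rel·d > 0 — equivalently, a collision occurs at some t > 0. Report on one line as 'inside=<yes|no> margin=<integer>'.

d = (-6, -13),  |d|² = 205;  R = 2+1 = 3,  c = 205−3² = 196
v_rel = (2, -8),  |v_rel|² = 68;  v_rel·d = (2)·(-6) + (-8)·(-13) = 92
68·t² − 184·t + 196 = 0  ⇒  m = 92² − 68·196 = -4864
m = -4864 < 0,  v_rel·d = 92 > 0  ⇒  outside

inside=no margin=-4864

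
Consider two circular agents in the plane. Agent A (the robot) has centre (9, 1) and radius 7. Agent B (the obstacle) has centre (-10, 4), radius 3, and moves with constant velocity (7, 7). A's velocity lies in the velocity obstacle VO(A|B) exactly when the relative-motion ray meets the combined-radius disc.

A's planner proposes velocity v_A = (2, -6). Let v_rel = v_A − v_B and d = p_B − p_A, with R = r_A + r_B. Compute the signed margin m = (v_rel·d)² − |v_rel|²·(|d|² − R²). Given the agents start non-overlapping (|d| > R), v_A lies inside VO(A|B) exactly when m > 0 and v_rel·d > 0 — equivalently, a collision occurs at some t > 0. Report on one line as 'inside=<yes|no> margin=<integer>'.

d = (-19, 3),  |d|² = 370;  R = 7+3 = 10,  c = 370−10² = 270
v_rel = (-5, -13),  |v_rel|² = 194;  v_rel·d = (-5)·(-19) + (-13)·(3) = 56
194·t² − 112·t + 270 = 0  ⇒  m = 56² − 194·270 = -49244
m = -49244 < 0,  v_rel·d = 56 > 0  ⇒  outside

inside=no margin=-49244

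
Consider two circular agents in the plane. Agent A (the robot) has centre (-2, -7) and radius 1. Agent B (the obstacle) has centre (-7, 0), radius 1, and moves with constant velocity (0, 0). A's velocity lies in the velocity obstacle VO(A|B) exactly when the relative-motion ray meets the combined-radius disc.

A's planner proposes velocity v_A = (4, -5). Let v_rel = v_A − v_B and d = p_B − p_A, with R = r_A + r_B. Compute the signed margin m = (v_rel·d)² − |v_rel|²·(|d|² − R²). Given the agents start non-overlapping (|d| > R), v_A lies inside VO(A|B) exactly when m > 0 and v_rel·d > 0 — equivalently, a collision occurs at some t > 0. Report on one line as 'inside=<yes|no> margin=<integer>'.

d = (-5, 7),  |d|² = 74;  R = 1+1 = 2,  c = 74−2² = 70
v_rel = (4, -5),  |v_rel|² = 41;  v_rel·d = (4)·(-5) + (-5)·(7) = -55
41·t² + 110·t + 70 = 0  ⇒  m = (-55)² − 41·70 = 155
m = 155 > 0,  v_rel·d = -55 < 0  ⇒  outside

inside=no margin=155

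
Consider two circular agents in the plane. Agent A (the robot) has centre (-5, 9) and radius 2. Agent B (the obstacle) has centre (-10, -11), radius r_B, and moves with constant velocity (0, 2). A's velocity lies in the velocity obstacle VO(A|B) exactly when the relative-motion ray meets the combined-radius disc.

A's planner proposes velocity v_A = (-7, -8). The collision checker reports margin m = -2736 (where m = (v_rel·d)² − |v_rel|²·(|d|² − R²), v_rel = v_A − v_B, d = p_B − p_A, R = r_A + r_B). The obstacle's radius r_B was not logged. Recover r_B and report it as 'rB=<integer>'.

m = -2736
d = (-5, -20);  v_rel = (-7, -10),  |v_rel|² = 149
v_rel×d = (-7)·(-20) − (-10)·(-5) = 90
since m = R²·149 − 90²:  R² = (8100 + -2736) / 149 = 36
R = √36 = 6  ⇒  r_B = 6 − 2 = 4

rB=4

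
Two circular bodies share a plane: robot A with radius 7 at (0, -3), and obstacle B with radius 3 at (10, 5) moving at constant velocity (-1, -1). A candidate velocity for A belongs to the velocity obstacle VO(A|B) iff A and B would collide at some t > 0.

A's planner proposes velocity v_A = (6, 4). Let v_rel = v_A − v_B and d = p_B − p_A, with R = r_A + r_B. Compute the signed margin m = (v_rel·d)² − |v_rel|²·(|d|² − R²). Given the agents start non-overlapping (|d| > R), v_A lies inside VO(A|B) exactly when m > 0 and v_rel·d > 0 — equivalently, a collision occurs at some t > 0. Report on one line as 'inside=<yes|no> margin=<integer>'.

d = (10, 8),  |d|² = 164;  R = 7+3 = 10,  c = 164−10² = 64
v_rel = (7, 5),  |v_rel|² = 74;  v_rel·d = (7)·(10) + (5)·(8) = 110
74·t² − 220·t + 64 = 0  ⇒  m = 110² − 74·64 = 7364
m = 7364 > 0,  v_rel·d = 110 > 0  ⇒  inside

inside=yes margin=7364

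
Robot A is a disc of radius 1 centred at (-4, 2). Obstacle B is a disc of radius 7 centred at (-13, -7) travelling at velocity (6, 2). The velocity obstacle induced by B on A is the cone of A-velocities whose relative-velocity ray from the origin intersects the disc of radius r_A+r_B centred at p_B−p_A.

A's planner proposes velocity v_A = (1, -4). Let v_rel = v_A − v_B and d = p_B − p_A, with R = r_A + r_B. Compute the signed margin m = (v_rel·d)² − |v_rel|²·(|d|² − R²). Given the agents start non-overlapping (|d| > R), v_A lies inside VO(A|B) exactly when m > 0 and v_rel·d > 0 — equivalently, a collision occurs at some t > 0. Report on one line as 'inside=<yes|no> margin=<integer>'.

d = (-9, -9),  |d|² = 162;  R = 1+7 = 8,  c = 162−8² = 98
v_rel = (-5, -6),  |v_rel|² = 61;  v_rel·d = (-5)·(-9) + (-6)·(-9) = 99
61·t² − 198·t + 98 = 0  ⇒  m = 99² − 61·98 = 3823
m = 3823 > 0,  v_rel·d = 99 > 0  ⇒  inside

inside=yes margin=3823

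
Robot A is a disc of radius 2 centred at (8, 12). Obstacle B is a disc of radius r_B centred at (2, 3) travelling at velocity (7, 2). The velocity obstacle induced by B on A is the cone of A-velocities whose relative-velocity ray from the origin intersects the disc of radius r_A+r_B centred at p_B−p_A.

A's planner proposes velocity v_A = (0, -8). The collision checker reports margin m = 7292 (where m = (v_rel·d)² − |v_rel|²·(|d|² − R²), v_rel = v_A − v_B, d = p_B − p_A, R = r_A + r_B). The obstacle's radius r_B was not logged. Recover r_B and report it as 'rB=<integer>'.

m = 7292
d = (-6, -9);  v_rel = (-7, -10),  |v_rel|² = 149
v_rel×d = (-7)·(-9) − (-10)·(-6) = 3
since m = R²·149 − 3²:  R² = (9 + 7292) / 149 = 49
R = √49 = 7  ⇒  r_B = 7 − 2 = 5

rB=5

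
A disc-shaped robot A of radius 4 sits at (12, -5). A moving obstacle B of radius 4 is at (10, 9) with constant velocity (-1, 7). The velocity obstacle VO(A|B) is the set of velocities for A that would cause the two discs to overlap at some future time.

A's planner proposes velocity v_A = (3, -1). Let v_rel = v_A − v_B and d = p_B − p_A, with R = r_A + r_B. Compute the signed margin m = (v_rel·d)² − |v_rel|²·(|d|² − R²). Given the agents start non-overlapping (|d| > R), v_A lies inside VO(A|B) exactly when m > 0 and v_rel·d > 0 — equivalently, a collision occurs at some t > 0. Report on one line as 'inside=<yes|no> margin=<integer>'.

d = (-2, 14),  |d|² = 200;  R = 4+4 = 8,  c = 200−8² = 136
v_rel = (4, -8),  |v_rel|² = 80;  v_rel·d = (4)·(-2) + (-8)·(14) = -120
80·t² + 240·t + 136 = 0  ⇒  m = (-120)² − 80·136 = 3520
m = 3520 > 0,  v_rel·d = -120 < 0  ⇒  outside

inside=no margin=3520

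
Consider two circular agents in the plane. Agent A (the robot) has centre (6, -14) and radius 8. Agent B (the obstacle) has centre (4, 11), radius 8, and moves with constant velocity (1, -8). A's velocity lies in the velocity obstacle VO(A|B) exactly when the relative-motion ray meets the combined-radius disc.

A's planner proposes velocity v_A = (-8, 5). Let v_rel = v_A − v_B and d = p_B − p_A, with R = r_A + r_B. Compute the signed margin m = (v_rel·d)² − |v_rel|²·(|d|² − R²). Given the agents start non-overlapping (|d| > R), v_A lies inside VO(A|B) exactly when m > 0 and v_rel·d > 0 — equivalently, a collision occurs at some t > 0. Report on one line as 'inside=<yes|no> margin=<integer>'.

d = (-2, 25),  |d|² = 629;  R = 8+8 = 16,  c = 629−16² = 373
v_rel = (-9, 13),  |v_rel|² = 250;  v_rel·d = (-9)·(-2) + (13)·(25) = 343
250·t² − 686·t + 373 = 0  ⇒  m = 343² − 250·373 = 24399
m = 24399 > 0,  v_rel·d = 343 > 0  ⇒  inside

inside=yes margin=24399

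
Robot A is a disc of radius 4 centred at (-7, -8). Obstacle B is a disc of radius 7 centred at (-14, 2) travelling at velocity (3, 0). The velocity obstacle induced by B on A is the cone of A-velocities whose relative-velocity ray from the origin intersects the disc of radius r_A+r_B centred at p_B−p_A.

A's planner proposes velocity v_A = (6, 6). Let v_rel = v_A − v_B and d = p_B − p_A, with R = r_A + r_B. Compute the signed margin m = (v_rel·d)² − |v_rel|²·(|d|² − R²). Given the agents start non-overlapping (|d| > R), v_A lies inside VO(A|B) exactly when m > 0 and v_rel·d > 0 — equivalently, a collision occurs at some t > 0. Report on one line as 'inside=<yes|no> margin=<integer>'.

d = (-7, 10),  |d|² = 149;  R = 4+7 = 11,  c = 149−11² = 28
v_rel = (3, 6),  |v_rel|² = 45;  v_rel·d = (3)·(-7) + (6)·(10) = 39
45·t² − 78·t + 28 = 0  ⇒  m = 39² − 45·28 = 261
m = 261 > 0,  v_rel·d = 39 > 0  ⇒  inside

inside=yes margin=261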